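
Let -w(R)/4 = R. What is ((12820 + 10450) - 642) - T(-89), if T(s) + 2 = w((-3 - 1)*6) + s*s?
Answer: 14613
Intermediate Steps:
w(R) = -4*R
T(s) = 94 + s**2 (T(s) = -2 + (-4*(-3 - 1)*6 + s*s) = -2 + (-(-16)*6 + s**2) = -2 + (-4*(-24) + s**2) = -2 + (96 + s**2) = 94 + s**2)
((12820 + 10450) - 642) - T(-89) = ((12820 + 10450) - 642) - (94 + (-89)**2) = (23270 - 642) - (94 + 7921) = 22628 - 1*8015 = 22628 - 8015 = 14613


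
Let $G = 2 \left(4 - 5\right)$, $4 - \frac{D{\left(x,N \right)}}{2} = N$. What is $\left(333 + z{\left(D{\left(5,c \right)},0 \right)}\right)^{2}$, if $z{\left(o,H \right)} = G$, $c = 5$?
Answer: $109561$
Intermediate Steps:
$D{\left(x,N \right)} = 8 - 2 N$
$G = -2$ ($G = 2 \left(-1\right) = -2$)
$z{\left(o,H \right)} = -2$
$\left(333 + z{\left(D{\left(5,c \right)},0 \right)}\right)^{2} = \left(333 - 2\right)^{2} = 331^{2} = 109561$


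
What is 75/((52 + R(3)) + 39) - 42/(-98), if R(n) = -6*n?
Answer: 744/511 ≈ 1.4560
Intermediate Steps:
75/((52 + R(3)) + 39) - 42/(-98) = 75/((52 - 6*3) + 39) - 42/(-98) = 75/((52 - 18) + 39) - 42*(-1/98) = 75/(34 + 39) + 3/7 = 75/73 + 3/7 = 744/511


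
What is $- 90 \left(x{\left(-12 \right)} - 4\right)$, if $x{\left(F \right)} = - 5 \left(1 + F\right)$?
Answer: $-4590$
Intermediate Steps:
$x{\left(F \right)} = -5 - 5 F$
$- 90 \left(x{\left(-12 \right)} - 4\right) = - 90 \left(\left(-5 - -60\right) - 4\right) = - 90 \left(\left(-5 + 60\right) - 4\right) = - 90 \left(55 - 4\right) = \left(-90\right) 51 = -4590$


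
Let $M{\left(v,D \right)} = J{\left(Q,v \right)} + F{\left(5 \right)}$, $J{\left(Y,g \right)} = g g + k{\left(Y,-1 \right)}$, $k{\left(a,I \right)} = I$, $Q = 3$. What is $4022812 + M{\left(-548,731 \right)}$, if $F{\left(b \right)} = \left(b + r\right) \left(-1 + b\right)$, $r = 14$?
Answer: $4323191$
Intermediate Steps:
$J{\left(Y,g \right)} = -1 + g^{2}$ ($J{\left(Y,g \right)} = g g - 1 = g^{2} - 1 = -1 + g^{2}$)
$F{\left(b \right)} = \left(-1 + b\right) \left(14 + b\right)$ ($F{\left(b \right)} = \left(b + 14\right) \left(-1 + b\right) = \left(14 + b\right) \left(-1 + b\right) = \left(-1 + b\right) \left(14 + b\right)$)
$M{\left(v,D \right)} = 75 + v^{2}$ ($M{\left(v,D \right)} = \left(-1 + v^{2}\right) + \left(-14 + 5^{2} + 13 \cdot 5\right) = \left(-1 + v^{2}\right) + \left(-14 + 25 + 65\right) = \left(-1 + v^{2}\right) + 76 = 75 + v^{2}$)
$4022812 + M{\left(-548,731 \right)} = 4022812 + \left(75 + \left(-548\right)^{2}\right) = 4022812 + \left(75 + 300304\right) = 4022812 + 300379 = 4323191$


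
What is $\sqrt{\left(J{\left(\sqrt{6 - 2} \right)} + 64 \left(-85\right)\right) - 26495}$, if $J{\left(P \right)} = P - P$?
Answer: $i \sqrt{31935} \approx 178.7 i$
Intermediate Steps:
$J{\left(P \right)} = 0$
$\sqrt{\left(J{\left(\sqrt{6 - 2} \right)} + 64 \left(-85\right)\right) - 26495} = \sqrt{\left(0 + 64 \left(-85\right)\right) - 26495} = \sqrt{\left(0 - 5440\right) - 26495} = \sqrt{-5440 - 26495} = \sqrt{-31935} = i \sqrt{31935}$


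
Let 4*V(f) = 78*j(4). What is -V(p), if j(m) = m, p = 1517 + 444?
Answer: -78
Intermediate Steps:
p = 1961
V(f) = 78 (V(f) = (78*4)/4 = (¼)*312 = 78)
-V(p) = -1*78 = -78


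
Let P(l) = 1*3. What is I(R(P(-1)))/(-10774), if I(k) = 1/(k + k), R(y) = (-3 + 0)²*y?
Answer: -1/581796 ≈ -1.7188e-6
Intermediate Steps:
P(l) = 3
R(y) = 9*y (R(y) = (-3)²*y = 9*y)
I(k) = 1/(2*k)
I(R(P(-1)))/(-10774) = (1/(2*((9*3))))/(-10774) = ((½)/27)*(-1/10774) = ((½)*(1/27))*(-1/10774) = (1/54)*(-1/10774) = -1/581796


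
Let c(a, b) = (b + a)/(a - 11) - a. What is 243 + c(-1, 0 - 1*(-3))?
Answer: 1463/6 ≈ 243.83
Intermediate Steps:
c(a, b) = -a + (a + b)/(-11 + a) (c(a, b) = (a + b)/(-11 + a) - a = -a + (a + b)/(-11 + a))
243 + c(-1, 0 - 1*(-3)) = 243 + ((0 - 1*(-3)) - 1*(-1)² + 12*(-1))/(-11 - 1) = 243 + ((0 + 3) - 1*1 - 12)/(-12) = 243 - (3 - 1 - 12)/12 = 243 - 1/12*(-10) = 243 + ⅚ = 1463/6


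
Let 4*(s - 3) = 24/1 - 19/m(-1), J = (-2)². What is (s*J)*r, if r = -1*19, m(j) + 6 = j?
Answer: -5149/7 ≈ -735.57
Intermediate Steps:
m(j) = -6 + j
J = 4
r = -19
s = 271/28 (s = 3 + (24/1 - 19/(-6 - 1))/4 = 3 + (24*1 - 19/(-7))/4 = 3 + (24 - 19*(-⅐))/4 = 3 + (24 + 19/7)/4 = 3 + (¼)*(187/7) = 3 + 187/28 = 271/28 ≈ 9.6786)
(s*J)*r = ((271/28)*4)*(-19) = (271/7)*(-19) = -5149/7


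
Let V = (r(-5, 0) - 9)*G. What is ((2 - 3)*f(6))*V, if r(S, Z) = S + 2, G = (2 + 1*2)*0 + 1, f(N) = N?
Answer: 72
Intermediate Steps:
G = 1 (G = (2 + 2)*0 + 1 = 4*0 + 1 = 0 + 1 = 1)
r(S, Z) = 2 + S
V = -12 (V = ((2 - 5) - 9)*1 = (-3 - 9)*1 = -12*1 = -12)
((2 - 3)*f(6))*V = ((2 - 3)*6)*(-12) = -1*6*(-12) = -6*(-12) = 72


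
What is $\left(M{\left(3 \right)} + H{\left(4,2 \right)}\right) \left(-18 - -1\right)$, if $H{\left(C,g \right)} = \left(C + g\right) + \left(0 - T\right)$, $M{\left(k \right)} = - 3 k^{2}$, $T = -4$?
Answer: $289$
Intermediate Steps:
$H{\left(C,g \right)} = 4 + C + g$ ($H{\left(C,g \right)} = \left(C + g\right) + \left(0 - -4\right) = \left(C + g\right) + \left(0 + 4\right) = \left(C + g\right) + 4 = 4 + C + g$)
$\left(M{\left(3 \right)} + H{\left(4,2 \right)}\right) \left(-18 - -1\right) = \left(- 3 \cdot 3^{2} + \left(4 + 4 + 2\right)\right) \left(-18 - -1\right) = \left(\left(-3\right) 9 + 10\right) \left(-18 + 1\right) = \left(-27 + 10\right) \left(-17\right) = \left(-17\right) \left(-17\right) = 289$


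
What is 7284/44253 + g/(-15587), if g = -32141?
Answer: 46541557/20902167 ≈ 2.2266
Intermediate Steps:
7284/44253 + g/(-15587) = 7284/44253 - 32141/(-15587) = 7284*(1/44253) - 32141*(-1/15587) = 2428/14751 + 32141/15587 = 46541557/20902167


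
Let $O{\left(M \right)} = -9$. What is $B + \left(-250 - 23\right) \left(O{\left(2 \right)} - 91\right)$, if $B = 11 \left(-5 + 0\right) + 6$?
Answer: $27251$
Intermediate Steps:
$B = -49$ ($B = 11 \left(-5\right) + 6 = -55 + 6 = -49$)
$B + \left(-250 - 23\right) \left(O{\left(2 \right)} - 91\right) = -49 + \left(-250 - 23\right) \left(-9 - 91\right) = -49 - -27300 = -49 + 27300 = 27251$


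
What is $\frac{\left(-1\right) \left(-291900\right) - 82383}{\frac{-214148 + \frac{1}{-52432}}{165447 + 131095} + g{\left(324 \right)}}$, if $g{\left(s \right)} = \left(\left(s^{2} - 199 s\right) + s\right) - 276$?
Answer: $\frac{1197218341088}{231694538975} \approx 5.1672$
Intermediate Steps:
$g{\left(s \right)} = -276 + s^{2} - 198 s$ ($g{\left(s \right)} = \left(s^{2} - 198 s\right) - 276 = -276 + s^{2} - 198 s$)
$\frac{\left(-1\right) \left(-291900\right) - 82383}{\frac{-214148 + \frac{1}{-52432}}{165447 + 131095} + g{\left(324 \right)}} = \frac{\left(-1\right) \left(-291900\right) - 82383}{\frac{-214148 + \frac{1}{-52432}}{165447 + 131095} - \left(64428 - 104976\right)} = \frac{291900 - 82383}{\frac{-214148 - \frac{1}{52432}}{296542} - -40548} = \frac{209517}{\left(- \frac{11228207937}{52432}\right) \frac{1}{296542} + 40548} = \frac{209517}{- \frac{11228207937}{15548290144} + 40548} = \frac{209517}{\frac{630440840550975}{15548290144}} = 209517 \cdot \frac{15548290144}{630440840550975} = \frac{1197218341088}{231694538975}$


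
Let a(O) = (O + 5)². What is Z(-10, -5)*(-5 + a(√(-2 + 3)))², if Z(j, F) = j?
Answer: -9610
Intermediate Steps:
a(O) = (5 + O)²
Z(-10, -5)*(-5 + a(√(-2 + 3)))² = -10*(-5 + (5 + √(-2 + 3))²)² = -10*(-5 + (5 + √1)²)² = -10*(-5 + (5 + 1)²)² = -10*(-5 + 6²)² = -10*(-5 + 36)² = -10*31² = -10*961 = -9610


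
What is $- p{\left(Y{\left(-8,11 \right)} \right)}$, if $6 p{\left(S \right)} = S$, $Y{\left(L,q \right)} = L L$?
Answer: $- \frac{32}{3} \approx -10.667$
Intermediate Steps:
$Y{\left(L,q \right)} = L^{2}$
$p{\left(S \right)} = \frac{S}{6}$
$- p{\left(Y{\left(-8,11 \right)} \right)} = - \frac{\left(-8\right)^{2}}{6} = - \frac{64}{6} = \left(-1\right) \frac{32}{3} = - \frac{32}{3}$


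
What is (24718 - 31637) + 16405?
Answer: 9486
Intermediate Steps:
(24718 - 31637) + 16405 = -6919 + 16405 = 9486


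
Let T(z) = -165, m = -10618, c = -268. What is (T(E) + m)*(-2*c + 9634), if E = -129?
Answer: -109663110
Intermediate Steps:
(T(E) + m)*(-2*c + 9634) = (-165 - 10618)*(-2*(-268) + 9634) = -10783*(536 + 9634) = -10783*10170 = -109663110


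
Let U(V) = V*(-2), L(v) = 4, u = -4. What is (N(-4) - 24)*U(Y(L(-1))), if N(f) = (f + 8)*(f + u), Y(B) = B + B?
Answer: 896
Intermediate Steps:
Y(B) = 2*B
N(f) = (-4 + f)*(8 + f) (N(f) = (f + 8)*(f - 4) = (8 + f)*(-4 + f) = (-4 + f)*(8 + f))
U(V) = -2*V
(N(-4) - 24)*U(Y(L(-1))) = ((-32 + (-4)**2 + 4*(-4)) - 24)*(-4*4) = ((-32 + 16 - 16) - 24)*(-2*8) = (-32 - 24)*(-16) = -56*(-16) = 896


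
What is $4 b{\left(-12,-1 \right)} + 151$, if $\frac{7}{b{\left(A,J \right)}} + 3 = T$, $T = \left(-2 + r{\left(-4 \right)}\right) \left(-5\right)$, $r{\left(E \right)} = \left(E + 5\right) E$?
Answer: $\frac{4105}{27} \approx 152.04$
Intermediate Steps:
$r{\left(E \right)} = E \left(5 + E\right)$ ($r{\left(E \right)} = \left(5 + E\right) E = E \left(5 + E\right)$)
$T = 30$ ($T = \left(-2 - 4 \left(5 - 4\right)\right) \left(-5\right) = \left(-2 - 4\right) \left(-5\right) = \left(-6\right) \left(-5\right) = 30$)
$b{\left(A,J \right)} = \frac{7}{27}$ ($b{\left(A,J \right)} = \frac{7}{-3 + 30} = \frac{7}{27}$)
$4 b{\left(-12,-1 \right)} + 151 = 4 \cdot \frac{7}{27} + 151 = \frac{28}{27} + 151 = \frac{4105}{27}$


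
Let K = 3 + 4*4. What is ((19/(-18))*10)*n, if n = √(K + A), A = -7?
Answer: -190*√3/9 ≈ -36.565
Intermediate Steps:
K = 19 (K = 3 + 16 = 19)
n = 2*√3 (n = √(19 - 7) = √12 = 2*√3 ≈ 3.4641)
((19/(-18))*10)*n = ((19/(-18))*10)*(2*√3) = ((19*(-1/18))*10)*(2*√3) = (-19/18*10)*(2*√3) = -190*√3/9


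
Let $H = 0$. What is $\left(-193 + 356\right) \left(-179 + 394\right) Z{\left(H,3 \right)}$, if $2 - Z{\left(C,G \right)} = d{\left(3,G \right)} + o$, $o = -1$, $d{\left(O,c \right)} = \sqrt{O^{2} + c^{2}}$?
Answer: $105135 - 105135 \sqrt{2} \approx -43548.0$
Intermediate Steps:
$Z{\left(C,G \right)} = 3 - \sqrt{9 + G^{2}}$ ($Z{\left(C,G \right)} = 2 - \left(\sqrt{3^{2} + G^{2}} - 1\right) = 2 - \left(\sqrt{9 + G^{2}} - 1\right) = 2 - \left(-1 + \sqrt{9 + G^{2}}\right) = 3 - \sqrt{9 + G^{2}}$)
$\left(-193 + 356\right) \left(-179 + 394\right) Z{\left(H,3 \right)} = \left(-193 + 356\right) \left(-179 + 394\right) \left(3 - \sqrt{9 + 3^{2}}\right) = 163 \cdot 215 \left(3 - \sqrt{9 + 9}\right) = 35045 \left(3 - \sqrt{18}\right) = 35045 \left(3 - 3 \sqrt{2}\right) = 105135 - 105135 \sqrt{2}$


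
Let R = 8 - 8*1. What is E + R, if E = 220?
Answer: 220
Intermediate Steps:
R = 0 (R = 8 - 8 = 0)
E + R = 220 + 0 = 220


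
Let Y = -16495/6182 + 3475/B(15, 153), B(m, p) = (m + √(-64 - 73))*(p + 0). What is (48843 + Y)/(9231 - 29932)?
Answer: (-46195432443*√137 + 692952969095*I)/(19579958046*(√137 - 15*I)) ≈ -2.3594 + 3.5475e-5*I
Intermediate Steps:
B(m, p) = p*(m + I*√137) (B(m, p) = (m + √(-137))*p = (m + I*√137)*p = p*(m + I*√137))
Y = -16495/6182 + 3475/(2295 + 153*I*√137) (Y = -16495/6182 + 3475/((153*(15 + I*√137))) = -16495*1/6182 + 3475/(2295 + 153*I*√137) = -16495/6182 + 3475/(2295 + 153*I*√137) ≈ -1.7271 - 0.73437*I)
(48843 + Y)/(9231 - 29932) = (48843 + 5*(-504747*√137 + 3274715*I)/(945846*(√137 - 15*I)))/(9231 - 29932) = (48843 + 5*(-504747*√137 + 3274715*I)/(945846*(√137 - 15*I)))/(-20701) = (48843 + 5*(-504747*√137 + 3274715*I)/(945846*(√137 - 15*I)))*(-1/20701) = -48843/20701 - 5*(-504747*√137 + 3274715*I)/(19579958046*(√137 - 15*I))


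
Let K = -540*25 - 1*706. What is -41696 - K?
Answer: -27490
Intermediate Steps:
K = -14206 (K = -13500 - 706 = -14206)
-41696 - K = -41696 - 1*(-14206) = -41696 + 14206 = -27490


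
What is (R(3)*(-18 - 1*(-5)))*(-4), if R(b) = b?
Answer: 156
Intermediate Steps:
(R(3)*(-18 - 1*(-5)))*(-4) = (3*(-18 - 1*(-5)))*(-4) = (3*(-18 + 5))*(-4) = (3*(-13))*(-4) = -39*(-4) = 156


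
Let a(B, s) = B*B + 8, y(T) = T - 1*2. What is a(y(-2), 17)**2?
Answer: 576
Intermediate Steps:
y(T) = -2 + T (y(T) = T - 2 = -2 + T)
a(B, s) = 8 + B**2 (a(B, s) = B**2 + 8 = 8 + B**2)
a(y(-2), 17)**2 = (8 + (-2 - 2)**2)**2 = (8 + (-4)**2)**2 = (8 + 16)**2 = 24**2 = 576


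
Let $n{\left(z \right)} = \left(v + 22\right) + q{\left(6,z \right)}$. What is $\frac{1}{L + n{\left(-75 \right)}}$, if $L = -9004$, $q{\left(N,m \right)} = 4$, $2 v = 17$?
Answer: $- \frac{2}{17939} \approx -0.00011149$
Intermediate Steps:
$v = \frac{17}{2}$ ($v = \frac{1}{2} \cdot 17 = \frac{17}{2} \approx 8.5$)
$n{\left(z \right)} = \frac{69}{2}$ ($n{\left(z \right)} = \left(\frac{17}{2} + 22\right) + 4 = \frac{61}{2} + 4 = \frac{69}{2}$)
$\frac{1}{L + n{\left(-75 \right)}} = \frac{1}{-9004 + \frac{69}{2}} = \frac{1}{- \frac{17939}{2}} = - \frac{2}{17939}$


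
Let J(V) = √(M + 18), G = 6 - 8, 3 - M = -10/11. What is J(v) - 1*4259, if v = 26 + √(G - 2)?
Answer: -4259 + √2651/11 ≈ -4254.3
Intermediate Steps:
M = 43/11 (M = 3 - (-10)/11 = 3 - 1*(-10/11) = 3 + 10/11 = 43/11 ≈ 3.9091)
G = -2
v = 26 + 2*I (v = 26 + √(-2 - 2) = 26 + √(-4) = 26 + 2*I ≈ 26.0 + 2.0*I)
J(V) = √2651/11 (J(V) = √(43/11 + 18) = √(241/11) = √2651/11)
J(v) - 1*4259 = √2651/11 - 1*4259 = √2651/11 - 4259 = -4259 + √2651/11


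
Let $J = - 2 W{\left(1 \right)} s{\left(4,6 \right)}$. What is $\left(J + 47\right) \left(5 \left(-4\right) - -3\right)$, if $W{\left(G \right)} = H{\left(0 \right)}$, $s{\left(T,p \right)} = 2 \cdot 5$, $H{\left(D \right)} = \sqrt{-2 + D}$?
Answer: $-799 + 340 i \sqrt{2} \approx -799.0 + 480.83 i$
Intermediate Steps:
$s{\left(T,p \right)} = 10$
$W{\left(G \right)} = i \sqrt{2}$ ($W{\left(G \right)} = \sqrt{-2 + 0} = \sqrt{-2} = i \sqrt{2}$)
$J = - 20 i \sqrt{2}$ ($J = - 2 i \sqrt{2} \cdot 10 = - 20 i \sqrt{2} \approx - 28.284 i$)
$\left(J + 47\right) \left(5 \left(-4\right) - -3\right) = \left(- 20 i \sqrt{2} + 47\right) \left(5 \left(-4\right) - -3\right) = \left(47 - 20 i \sqrt{2}\right) \left(-20 + 3\right) = \left(47 - 20 i \sqrt{2}\right) \left(-17\right) = -799 + 340 i \sqrt{2}$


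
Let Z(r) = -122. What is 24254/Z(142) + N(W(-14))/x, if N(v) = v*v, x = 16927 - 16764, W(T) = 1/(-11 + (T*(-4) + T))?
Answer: -1899609600/9555223 ≈ -198.80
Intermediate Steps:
W(T) = 1/(-11 - 3*T) (W(T) = 1/(-11 + (-4*T + T)) = 1/(-11 - 3*T))
x = 163
N(v) = v²
24254/Z(142) + N(W(-14))/x = 24254/(-122) + (-1/(11 + 3*(-14)))²/163 = 24254*(-1/122) + (-1/(11 - 42))²*(1/163) = -12127/61 + (-1/(-31))²*(1/163) = -12127/61 + (-1*(-1/31))²*(1/163) = -12127/61 + (1/31)²*(1/163) = -12127/61 + (1/961)*(1/163) = -12127/61 + 1/156643 = -1899609600/9555223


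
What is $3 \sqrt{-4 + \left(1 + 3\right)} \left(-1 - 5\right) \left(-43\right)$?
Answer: $0$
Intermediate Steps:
$3 \sqrt{-4 + \left(1 + 3\right)} \left(-1 - 5\right) \left(-43\right) = 3 \sqrt{-4 + 4} \left(-6\right) \left(-43\right) = 3 \sqrt{0} \left(-6\right) \left(-43\right) = 3 \cdot 0 \left(-6\right) \left(-43\right) = 3 \cdot 0 \left(-43\right) = 0 \left(-43\right) = 0$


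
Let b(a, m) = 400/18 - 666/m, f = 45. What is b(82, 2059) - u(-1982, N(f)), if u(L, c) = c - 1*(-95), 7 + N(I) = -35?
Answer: -576337/18531 ≈ -31.101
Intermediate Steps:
N(I) = -42 (N(I) = -7 - 35 = -42)
b(a, m) = 200/9 - 666/m (b(a, m) = 400*(1/18) - 666/m = 200/9 - 666/m)
u(L, c) = 95 + c (u(L, c) = c + 95 = 95 + c)
b(82, 2059) - u(-1982, N(f)) = (200/9 - 666/2059) - (95 - 42) = (200/9 - 666*1/2059) - 1*53 = (200/9 - 666/2059) - 53 = 405806/18531 - 53 = -576337/18531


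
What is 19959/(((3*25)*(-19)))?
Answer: -6653/475 ≈ -14.006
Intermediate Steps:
19959/(((3*25)*(-19))) = 19959/((75*(-19))) = 19959/(-1425) = 19959*(-1/1425) = -6653/475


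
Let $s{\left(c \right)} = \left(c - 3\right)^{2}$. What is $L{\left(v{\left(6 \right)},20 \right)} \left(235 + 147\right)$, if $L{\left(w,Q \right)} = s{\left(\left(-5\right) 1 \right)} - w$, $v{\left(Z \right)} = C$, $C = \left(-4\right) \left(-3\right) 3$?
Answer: $10696$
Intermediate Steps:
$s{\left(c \right)} = \left(-3 + c\right)^{2}$
$C = 36$ ($C = 12 \cdot 3 = 36$)
$v{\left(Z \right)} = 36$
$L{\left(w,Q \right)} = 64 - w$ ($L{\left(w,Q \right)} = \left(-3 - 5\right)^{2} - w = \left(-8\right)^{2} - w = 64 - w$)
$L{\left(v{\left(6 \right)},20 \right)} \left(235 + 147\right) = \left(64 - 36\right) \left(235 + 147\right) = \left(64 - 36\right) 382 = 28 \cdot 382 = 10696$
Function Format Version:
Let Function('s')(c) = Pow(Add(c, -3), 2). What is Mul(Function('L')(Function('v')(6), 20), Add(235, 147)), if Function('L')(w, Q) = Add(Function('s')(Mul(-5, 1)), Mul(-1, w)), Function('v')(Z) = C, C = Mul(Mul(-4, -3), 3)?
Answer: 10696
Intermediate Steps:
Function('s')(c) = Pow(Add(-3, c), 2)
C = 36 (C = Mul(12, 3) = 36)
Function('v')(Z) = 36
Function('L')(w, Q) = Add(64, Mul(-1, w)) (Function('L')(w, Q) = Add(Pow(Add(-3, Mul(-5, 1)), 2), Mul(-1, w)) = Add(Pow(Add(-3, -5), 2), Mul(-1, w)) = Add(Pow(-8, 2), Mul(-1, w)) = Add(64, Mul(-1, w)))
Mul(Function('L')(Function('v')(6), 20), Add(235, 147)) = Mul(Add(64, Mul(-1, 36)), Add(235, 147)) = Mul(Add(64, -36), 382) = Mul(28, 382) = 10696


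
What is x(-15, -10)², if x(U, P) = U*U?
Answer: 50625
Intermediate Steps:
x(U, P) = U²
x(-15, -10)² = ((-15)²)² = 225² = 50625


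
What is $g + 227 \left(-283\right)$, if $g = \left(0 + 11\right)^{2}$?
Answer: $-64120$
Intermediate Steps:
$g = 121$ ($g = 11^{2} = 121$)
$g + 227 \left(-283\right) = 121 + 227 \left(-283\right) = 121 - 64241 = -64120$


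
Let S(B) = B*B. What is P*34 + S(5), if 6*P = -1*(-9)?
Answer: 76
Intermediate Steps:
P = 3/2 (P = (-1*(-9))/6 = (⅙)*9 = 3/2 ≈ 1.5000)
S(B) = B²
P*34 + S(5) = (3/2)*34 + 5² = 51 + 25 = 76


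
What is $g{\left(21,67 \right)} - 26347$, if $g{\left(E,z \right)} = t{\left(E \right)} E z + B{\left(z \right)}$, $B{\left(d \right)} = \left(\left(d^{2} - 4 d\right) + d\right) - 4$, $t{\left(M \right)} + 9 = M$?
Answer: $-5179$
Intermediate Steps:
$t{\left(M \right)} = -9 + M$
$B{\left(d \right)} = -4 + d^{2} - 3 d$ ($B{\left(d \right)} = \left(d^{2} - 3 d\right) - 4 = -4 + d^{2} - 3 d$)
$g{\left(E,z \right)} = -4 + z^{2} - 3 z + E z \left(-9 + E\right)$ ($g{\left(E,z \right)} = \left(-9 + E\right) E z - \left(4 - z^{2} + 3 z\right) = E \left(-9 + E\right) z - \left(4 - z^{2} + 3 z\right) = E z \left(-9 + E\right) - \left(4 - z^{2} + 3 z\right) = -4 + z^{2} - 3 z + E z \left(-9 + E\right)$)
$g{\left(21,67 \right)} - 26347 = \left(-4 + 67^{2} - 201 + 21 \cdot 67 \left(-9 + 21\right)\right) - 26347 = \left(-4 + 4489 - 201 + 21 \cdot 67 \cdot 12\right) - 26347 = \left(-4 + 4489 - 201 + 16884\right) - 26347 = 21168 - 26347 = -5179$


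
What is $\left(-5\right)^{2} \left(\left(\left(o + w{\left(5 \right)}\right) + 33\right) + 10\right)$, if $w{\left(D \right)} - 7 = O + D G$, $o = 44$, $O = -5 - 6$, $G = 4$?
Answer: $2575$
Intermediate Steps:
$O = -11$ ($O = -5 - 6 = -11$)
$w{\left(D \right)} = -4 + 4 D$ ($w{\left(D \right)} = 7 + \left(-11 + D 4\right) = 7 + \left(-11 + 4 D\right) = -4 + 4 D$)
$\left(-5\right)^{2} \left(\left(\left(o + w{\left(5 \right)}\right) + 33\right) + 10\right) = \left(-5\right)^{2} \left(\left(\left(44 + \left(-4 + 4 \cdot 5\right)\right) + 33\right) + 10\right) = 25 \left(\left(\left(44 + \left(-4 + 20\right)\right) + 33\right) + 10\right) = 25 \left(\left(\left(44 + 16\right) + 33\right) + 10\right) = 25 \left(\left(60 + 33\right) + 10\right) = 25 \left(93 + 10\right) = 25 \cdot 103 = 2575$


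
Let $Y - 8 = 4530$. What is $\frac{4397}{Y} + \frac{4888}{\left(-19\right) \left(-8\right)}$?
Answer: $\frac{2856261}{86222} \approx 33.127$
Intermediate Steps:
$Y = 4538$ ($Y = 8 + 4530 = 4538$)
$\frac{4397}{Y} + \frac{4888}{\left(-19\right) \left(-8\right)} = \frac{4397}{4538} + \frac{4888}{\left(-19\right) \left(-8\right)} = 4397 \cdot \frac{1}{4538} + \frac{4888}{152} = \frac{4397}{4538} + 4888 \cdot \frac{1}{152} = \frac{4397}{4538} + \frac{611}{19} = \frac{2856261}{86222}$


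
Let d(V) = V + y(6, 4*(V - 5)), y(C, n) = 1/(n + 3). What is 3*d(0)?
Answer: -3/17 ≈ -0.17647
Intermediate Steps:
y(C, n) = 1/(3 + n)
d(V) = V + 1/(-17 + 4*V) (d(V) = V + 1/(3 + 4*(V - 5)) = V + 1/(3 + 4*(-5 + V)) = V + 1/(3 + (-20 + 4*V)) = V + 1/(-17 + 4*V))
3*d(0) = 3*((1 + 0*(-17 + 4*0))/(-17 + 4*0)) = 3*((1 + 0*(-17 + 0))/(-17 + 0)) = 3*((1 + 0*(-17))/(-17)) = 3*(-(1 + 0)/17) = 3*(-1/17*1) = 3*(-1/17) = -3/17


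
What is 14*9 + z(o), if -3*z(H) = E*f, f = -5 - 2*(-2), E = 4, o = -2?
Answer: 382/3 ≈ 127.33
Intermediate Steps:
f = -1 (f = -5 + 4 = -1)
z(H) = 4/3 (z(H) = -4*(-1)/3 = -⅓*(-4) = 4/3)
14*9 + z(o) = 14*9 + 4/3 = 126 + 4/3 = 382/3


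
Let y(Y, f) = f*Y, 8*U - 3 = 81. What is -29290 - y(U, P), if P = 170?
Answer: -31075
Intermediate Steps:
U = 21/2 (U = 3/8 + (1/8)*81 = 3/8 + 81/8 = 21/2 ≈ 10.500)
y(Y, f) = Y*f
-29290 - y(U, P) = -29290 - 21*170/2 = -29290 - 1*1785 = -29290 - 1785 = -31075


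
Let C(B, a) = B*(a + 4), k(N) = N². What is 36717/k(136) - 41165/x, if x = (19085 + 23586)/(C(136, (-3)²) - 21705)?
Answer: 15181356117187/789242816 ≈ 19235.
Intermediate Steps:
C(B, a) = B*(4 + a)
x = -42671/19937 (x = (19085 + 23586)/(136*(4 + (-3)²) - 21705) = 42671/(136*(4 + 9) - 21705) = 42671/(136*13 - 21705) = 42671/(1768 - 21705) = 42671/(-19937) = 42671*(-1/19937) = -42671/19937 ≈ -2.1403)
36717/k(136) - 41165/x = 36717/(136²) - 41165/(-42671/19937) = 36717/18496 - 41165*(-19937/42671) = 36717*(1/18496) + 820706605/42671 = 36717/18496 + 820706605/42671 = 15181356117187/789242816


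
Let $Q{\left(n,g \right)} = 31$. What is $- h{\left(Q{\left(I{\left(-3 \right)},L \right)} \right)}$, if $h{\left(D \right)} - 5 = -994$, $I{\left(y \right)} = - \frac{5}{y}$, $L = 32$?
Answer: $989$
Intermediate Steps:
$h{\left(D \right)} = -989$ ($h{\left(D \right)} = 5 - 994 = -989$)
$- h{\left(Q{\left(I{\left(-3 \right)},L \right)} \right)} = \left(-1\right) \left(-989\right) = 989$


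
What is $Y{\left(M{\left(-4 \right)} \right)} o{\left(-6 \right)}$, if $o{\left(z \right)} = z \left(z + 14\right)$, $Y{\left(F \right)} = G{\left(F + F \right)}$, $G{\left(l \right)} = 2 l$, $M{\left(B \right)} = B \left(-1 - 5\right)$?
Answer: $-4608$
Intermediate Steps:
$M{\left(B \right)} = - 6 B$ ($M{\left(B \right)} = B \left(-6\right) = - 6 B$)
$Y{\left(F \right)} = 4 F$ ($Y{\left(F \right)} = 2 \left(F + F\right) = 2 \cdot 2 F = 4 F$)
$o{\left(z \right)} = z \left(14 + z\right)$
$Y{\left(M{\left(-4 \right)} \right)} o{\left(-6 \right)} = 4 \left(\left(-6\right) \left(-4\right)\right) \left(- 6 \left(14 - 6\right)\right) = 4 \cdot 24 \left(\left(-6\right) 8\right) = 96 \left(-48\right) = -4608$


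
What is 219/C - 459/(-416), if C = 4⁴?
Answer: 6519/3328 ≈ 1.9588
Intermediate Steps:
C = 256
219/C - 459/(-416) = 219/256 - 459/(-416) = 219*(1/256) - 459*(-1/416) = 219/256 + 459/416 = 6519/3328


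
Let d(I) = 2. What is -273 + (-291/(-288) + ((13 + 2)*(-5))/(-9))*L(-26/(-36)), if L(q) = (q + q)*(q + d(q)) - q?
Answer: -157469/648 ≈ -243.01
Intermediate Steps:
L(q) = -q + 2*q*(2 + q) (L(q) = (q + q)*(q + 2) - q = (2*q)*(2 + q) - q = 2*q*(2 + q) - q = -q + 2*q*(2 + q))
-273 + (-291/(-288) + ((13 + 2)*(-5))/(-9))*L(-26/(-36)) = -273 + (-291/(-288) + ((13 + 2)*(-5))/(-9))*((-26/(-36))*(3 + 2*(-26/(-36)))) = -273 + (-291*(-1/288) + (15*(-5))*(-⅑))*((-26*(-1/36))*(3 + 2*(-26*(-1/36)))) = -273 + (97/96 - 75*(-⅑))*(13*(3 + 2*(13/18))/18) = -273 + (97/96 + 25/3)*(13*(3 + 13/9)/18) = -273 + 299*((13/18)*(40/9))/32 = -273 + (299/32)*(260/81) = -273 + 19435/648 = -157469/648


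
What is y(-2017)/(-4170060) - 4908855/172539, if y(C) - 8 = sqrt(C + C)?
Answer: -568617257267/19986055065 - I*sqrt(4034)/4170060 ≈ -28.451 - 1.5231e-5*I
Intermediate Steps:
y(C) = 8 + sqrt(2)*sqrt(C) (y(C) = 8 + sqrt(C + C) = 8 + sqrt(2*C) = 8 + sqrt(2)*sqrt(C))
y(-2017)/(-4170060) - 4908855/172539 = (8 + sqrt(2)*sqrt(-2017))/(-4170060) - 4908855/172539 = (8 + sqrt(2)*(I*sqrt(2017)))*(-1/4170060) - 4908855*1/172539 = (8 + I*sqrt(4034))*(-1/4170060) - 1636285/57513 = (-2/1042515 - I*sqrt(4034)/4170060) - 1636285/57513 = -568617257267/19986055065 - I*sqrt(4034)/4170060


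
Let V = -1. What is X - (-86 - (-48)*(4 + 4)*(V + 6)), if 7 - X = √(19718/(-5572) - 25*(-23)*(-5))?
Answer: -1827 - I*√22342630674/2786 ≈ -1827.0 - 53.652*I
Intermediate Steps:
X = 7 - I*√22342630674/2786 (X = 7 - √(19718/(-5572) - 25*(-23)*(-5)) = 7 - √(19718*(-1/5572) + 575*(-5)) = 7 - √(-9859/2786 - 2875) = 7 - √(-8019609/2786) = 7 - I*√22342630674/2786 ≈ 7.0 - 53.652*I)
X - (-86 - (-48)*(4 + 4)*(V + 6)) = (7 - I*√22342630674/2786) - (-86 - (-48)*(4 + 4)*(-1 + 6)) = (7 - I*√22342630674/2786) - (-86 - (-48)*8*5) = (7 - I*√22342630674/2786) - (-86 - (-48)*40) = (7 - I*√22342630674/2786) - (-86 - 4*(-480)) = (7 - I*√22342630674/2786) - (-86 + 1920) = (7 - I*√22342630674/2786) - 1*1834 = (7 - I*√22342630674/2786) - 1834 = -1827 - I*√22342630674/2786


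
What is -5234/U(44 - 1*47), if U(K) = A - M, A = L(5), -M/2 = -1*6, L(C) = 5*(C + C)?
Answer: -2617/19 ≈ -137.74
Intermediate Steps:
L(C) = 10*C (L(C) = 5*(2*C) = 10*C)
M = 12 (M = -(-2)*6 = -2*(-6) = 12)
A = 50 (A = 10*5 = 50)
U(K) = 38 (U(K) = 50 - 1*12 = 50 - 12 = 38)
-5234/U(44 - 1*47) = -5234/38 = -5234*1/38 = -2617/19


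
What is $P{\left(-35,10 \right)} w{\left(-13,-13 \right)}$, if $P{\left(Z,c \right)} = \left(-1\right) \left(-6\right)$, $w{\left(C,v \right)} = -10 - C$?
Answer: $18$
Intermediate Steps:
$P{\left(Z,c \right)} = 6$
$P{\left(-35,10 \right)} w{\left(-13,-13 \right)} = 6 \left(-10 - -13\right) = 6 \left(-10 + 13\right) = 6 \cdot 3 = 18$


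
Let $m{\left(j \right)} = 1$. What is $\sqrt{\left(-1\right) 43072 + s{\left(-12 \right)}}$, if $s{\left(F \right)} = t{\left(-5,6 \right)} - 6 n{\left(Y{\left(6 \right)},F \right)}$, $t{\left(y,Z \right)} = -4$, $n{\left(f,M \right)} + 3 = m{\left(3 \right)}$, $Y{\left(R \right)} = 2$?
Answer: $2 i \sqrt{10766} \approx 207.52 i$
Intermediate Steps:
$n{\left(f,M \right)} = -2$ ($n{\left(f,M \right)} = -3 + 1 = -2$)
$s{\left(F \right)} = 8$ ($s{\left(F \right)} = -4 - -12 = -4 + 12 = 8$)
$\sqrt{\left(-1\right) 43072 + s{\left(-12 \right)}} = \sqrt{\left(-1\right) 43072 + 8} = \sqrt{-43072 + 8} = \sqrt{-43064} = 2 i \sqrt{10766}$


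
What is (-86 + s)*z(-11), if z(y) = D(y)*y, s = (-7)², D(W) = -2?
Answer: -814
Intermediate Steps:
s = 49
z(y) = -2*y
(-86 + s)*z(-11) = (-86 + 49)*(-2*(-11)) = -37*22 = -814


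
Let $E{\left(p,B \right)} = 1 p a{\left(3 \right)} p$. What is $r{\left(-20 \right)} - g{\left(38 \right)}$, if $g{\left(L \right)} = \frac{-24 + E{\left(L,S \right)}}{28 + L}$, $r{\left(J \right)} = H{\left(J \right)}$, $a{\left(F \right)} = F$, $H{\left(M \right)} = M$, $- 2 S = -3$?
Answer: $- \frac{938}{11} \approx -85.273$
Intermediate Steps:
$S = \frac{3}{2}$ ($S = \left(- \frac{1}{2}\right) \left(-3\right) = \frac{3}{2} \approx 1.5$)
$r{\left(J \right)} = J$
$E{\left(p,B \right)} = 3 p^{2}$ ($E{\left(p,B \right)} = 1 p 3 p = p 3 p = 3 p p = 3 p^{2}$)
$g{\left(L \right)} = \frac{-24 + 3 L^{2}}{28 + L}$
$r{\left(-20 \right)} - g{\left(38 \right)} = -20 - \frac{3 \left(-8 + 38^{2}\right)}{28 + 38} = -20 - \frac{3 \left(-8 + 1444\right)}{66} = -20 - 3 \cdot \frac{1}{66} \cdot 1436 = -20 - \frac{718}{11} = - \frac{938}{11}$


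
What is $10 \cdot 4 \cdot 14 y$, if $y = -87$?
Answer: $-48720$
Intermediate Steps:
$10 \cdot 4 \cdot 14 y = 10 \cdot 4 \cdot 14 \left(-87\right) = 40 \cdot 14 \left(-87\right) = 560 \left(-87\right) = -48720$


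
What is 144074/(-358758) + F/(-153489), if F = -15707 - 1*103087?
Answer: 3417420611/9177567777 ≈ 0.37237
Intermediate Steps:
F = -118794 (F = -15707 - 103087 = -118794)
144074/(-358758) + F/(-153489) = 144074/(-358758) - 118794/(-153489) = 144074*(-1/358758) - 118794*(-1/153489) = -72037/179379 + 39598/51163 = 3417420611/9177567777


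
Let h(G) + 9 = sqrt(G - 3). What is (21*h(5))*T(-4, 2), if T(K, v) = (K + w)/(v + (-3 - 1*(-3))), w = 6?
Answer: -189 + 21*sqrt(2) ≈ -159.30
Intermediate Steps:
h(G) = -9 + sqrt(-3 + G) (h(G) = -9 + sqrt(G - 3) = -9 + sqrt(-3 + G))
T(K, v) = (6 + K)/v (T(K, v) = (K + 6)/(v + (-3 - 1*(-3))) = (6 + K)/(v + (-3 + 3)) = (6 + K)/(v + 0) = (6 + K)/v)
(21*h(5))*T(-4, 2) = (21*(-9 + sqrt(-3 + 5)))*((6 - 4)/2) = (21*(-9 + sqrt(2)))*((1/2)*2) = (-189 + 21*sqrt(2))*1 = -189 + 21*sqrt(2)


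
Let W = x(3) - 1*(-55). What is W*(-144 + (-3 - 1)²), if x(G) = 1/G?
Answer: -21248/3 ≈ -7082.7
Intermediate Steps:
x(G) = 1/G
W = 166/3 (W = 1/3 - 1*(-55) = ⅓ + 55 = 166/3 ≈ 55.333)
W*(-144 + (-3 - 1)²) = 166*(-144 + (-3 - 1)²)/3 = 166*(-144 + (-4)²)/3 = 166*(-144 + 16)/3 = (166/3)*(-128) = -21248/3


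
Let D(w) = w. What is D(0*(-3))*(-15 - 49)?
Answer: 0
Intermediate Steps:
D(0*(-3))*(-15 - 49) = (0*(-3))*(-15 - 49) = 0*(-64) = 0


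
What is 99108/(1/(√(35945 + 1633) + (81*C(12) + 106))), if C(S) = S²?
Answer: 1166501160 + 99108*√37578 ≈ 1.1857e+9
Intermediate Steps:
99108/(1/(√(35945 + 1633) + (81*C(12) + 106))) = 99108/(1/(√(35945 + 1633) + (81*12² + 106))) = 99108/(1/(√37578 + (81*144 + 106))) = 99108/(1/(√37578 + (11664 + 106))) = 99108/(1/(√37578 + 11770)) = 99108/(1/(11770 + √37578)) = 99108*(11770 + √37578) = 1166501160 + 99108*√37578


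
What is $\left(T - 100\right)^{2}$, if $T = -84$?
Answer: $33856$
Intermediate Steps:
$\left(T - 100\right)^{2} = \left(-84 - 100\right)^{2} = \left(-184\right)^{2} = 33856$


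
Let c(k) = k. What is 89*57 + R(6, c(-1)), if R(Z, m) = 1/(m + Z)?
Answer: 25366/5 ≈ 5073.2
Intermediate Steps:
R(Z, m) = 1/(Z + m)
89*57 + R(6, c(-1)) = 89*57 + 1/(6 - 1) = 5073 + 1/5 = 5073 + ⅕ = 25366/5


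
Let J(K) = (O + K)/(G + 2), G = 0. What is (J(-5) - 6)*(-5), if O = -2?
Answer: 95/2 ≈ 47.500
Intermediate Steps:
J(K) = -1 + K/2 (J(K) = (-2 + K)/(0 + 2) = (-2 + K)/2 = (-2 + K)*(1/2) = -1 + K/2)
(J(-5) - 6)*(-5) = ((-1 + (1/2)*(-5)) - 6)*(-5) = ((-1 - 5/2) - 6)*(-5) = (-7/2 - 6)*(-5) = -19/2*(-5) = 95/2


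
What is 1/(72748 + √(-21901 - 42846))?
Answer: 72748/5292336251 - I*√64747/5292336251 ≈ 1.3746e-5 - 4.808e-8*I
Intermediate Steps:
1/(72748 + √(-21901 - 42846)) = 1/(72748 + √(-64747)) = 1/(72748 + I*√64747)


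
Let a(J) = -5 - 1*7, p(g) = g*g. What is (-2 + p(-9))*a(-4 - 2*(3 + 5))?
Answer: -948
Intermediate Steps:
p(g) = g²
a(J) = -12 (a(J) = -5 - 7 = -12)
(-2 + p(-9))*a(-4 - 2*(3 + 5)) = (-2 + (-9)²)*(-12) = (-2 + 81)*(-12) = 79*(-12) = -948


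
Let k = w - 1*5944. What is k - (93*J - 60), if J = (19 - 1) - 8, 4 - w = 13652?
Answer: -20462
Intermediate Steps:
w = -13648 (w = 4 - 1*13652 = 4 - 13652 = -13648)
k = -19592 (k = -13648 - 1*5944 = -13648 - 5944 = -19592)
J = 10 (J = 18 - 8 = 10)
k - (93*J - 60) = -19592 - (93*10 - 60) = -19592 - (930 - 60) = -19592 - 1*870 = -19592 - 870 = -20462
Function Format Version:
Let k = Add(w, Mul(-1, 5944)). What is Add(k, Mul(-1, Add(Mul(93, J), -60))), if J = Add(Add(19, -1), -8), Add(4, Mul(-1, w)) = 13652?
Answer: -20462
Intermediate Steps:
w = -13648 (w = Add(4, Mul(-1, 13652)) = Add(4, -13652) = -13648)
k = -19592 (k = Add(-13648, Mul(-1, 5944)) = Add(-13648, -5944) = -19592)
J = 10 (J = Add(18, -8) = 10)
Add(k, Mul(-1, Add(Mul(93, J), -60))) = Add(-19592, Mul(-1, Add(Mul(93, 10), -60))) = Add(-19592, Mul(-1, Add(930, -60))) = Add(-19592, Mul(-1, 870)) = Add(-19592, -870) = -20462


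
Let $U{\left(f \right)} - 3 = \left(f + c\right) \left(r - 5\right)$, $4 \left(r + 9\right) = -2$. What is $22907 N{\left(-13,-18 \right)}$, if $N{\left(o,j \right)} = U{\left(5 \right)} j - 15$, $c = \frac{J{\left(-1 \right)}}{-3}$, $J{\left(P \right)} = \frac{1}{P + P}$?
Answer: $\frac{58619013}{2} \approx 2.931 \cdot 10^{7}$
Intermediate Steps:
$r = - \frac{19}{2}$ ($r = -9 + \frac{1}{4} \left(-2\right) = -9 - \frac{1}{2} = - \frac{19}{2} \approx -9.5$)
$J{\left(P \right)} = \frac{1}{2 P}$
$c = \frac{1}{6}$ ($c = \frac{\frac{1}{2} \frac{1}{-1}}{-3} = \frac{1}{2} \left(-1\right) \left(- \frac{1}{3}\right) = \left(- \frac{1}{2}\right) \left(- \frac{1}{3}\right) = \frac{1}{6} \approx 0.16667$)
$U{\left(f \right)} = \frac{7}{12} - \frac{29 f}{2}$ ($U{\left(f \right)} = 3 + \left(f + \frac{1}{6}\right) \left(- \frac{19}{2} - 5\right) = 3 + \left(\frac{1}{6} + f\right) \left(- \frac{29}{2}\right) = 3 - \left(\frac{29}{12} + \frac{29 f}{2}\right) = \frac{7}{12} - \frac{29 f}{2}$)
$N{\left(o,j \right)} = -15 - \frac{863 j}{12}$ ($N{\left(o,j \right)} = \left(\frac{7}{12} - \frac{145}{2}\right) j - 15 = - \frac{863 j}{12} - 15 = -15 - \frac{863 j}{12}$)
$22907 N{\left(-13,-18 \right)} = 22907 \left(-15 - - \frac{2589}{2}\right) = 22907 \left(-15 + \frac{2589}{2}\right) = 22907 \cdot \frac{2559}{2} = \frac{58619013}{2}$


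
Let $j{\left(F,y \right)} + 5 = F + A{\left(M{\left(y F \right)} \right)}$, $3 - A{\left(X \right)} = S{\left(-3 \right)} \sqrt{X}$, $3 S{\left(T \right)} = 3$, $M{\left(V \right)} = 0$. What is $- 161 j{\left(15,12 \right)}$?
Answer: $-2093$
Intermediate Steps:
$S{\left(T \right)} = 1$ ($S{\left(T \right)} = \frac{1}{3} \cdot 3 = 1$)
$A{\left(X \right)} = 3 - \sqrt{X}$ ($A{\left(X \right)} = 3 - 1 \sqrt{X} = 3 - \sqrt{X}$)
$j{\left(F,y \right)} = -2 + F$ ($j{\left(F,y \right)} = -5 + \left(F + \left(3 - \sqrt{0}\right)\right) = -5 + \left(F + \left(3 - 0\right)\right) = -5 + \left(F + \left(3 + 0\right)\right) = -5 + \left(F + 3\right) = -5 + \left(3 + F\right) = -2 + F$)
$- 161 j{\left(15,12 \right)} = - 161 \left(-2 + 15\right) = \left(-161\right) 13 = -2093$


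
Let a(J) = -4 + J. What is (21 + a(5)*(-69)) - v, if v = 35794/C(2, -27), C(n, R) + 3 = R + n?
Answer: 17225/14 ≈ 1230.4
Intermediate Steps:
C(n, R) = -3 + R + n (C(n, R) = -3 + (R + n) = -3 + R + n)
v = -17897/14 (v = 35794/(-3 - 27 + 2) = 35794/(-28) = 35794*(-1/28) = -17897/14 ≈ -1278.4)
(21 + a(5)*(-69)) - v = (21 + (-4 + 5)*(-69)) - 1*(-17897/14) = (21 + 1*(-69)) + 17897/14 = (21 - 69) + 17897/14 = -48 + 17897/14 = 17225/14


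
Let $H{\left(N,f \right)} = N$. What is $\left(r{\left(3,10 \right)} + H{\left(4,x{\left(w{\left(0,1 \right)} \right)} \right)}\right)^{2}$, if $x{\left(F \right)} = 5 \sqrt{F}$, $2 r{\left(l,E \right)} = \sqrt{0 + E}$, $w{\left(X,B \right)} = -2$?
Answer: $\frac{\left(8 + \sqrt{10}\right)^{2}}{4} \approx 31.149$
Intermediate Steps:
$r{\left(l,E \right)} = \frac{\sqrt{E}}{2}$ ($r{\left(l,E \right)} = \frac{\sqrt{0 + E}}{2} = \frac{\sqrt{E}}{2}$)
$\left(r{\left(3,10 \right)} + H{\left(4,x{\left(w{\left(0,1 \right)} \right)} \right)}\right)^{2} = \left(\frac{\sqrt{10}}{2} + 4\right)^{2} = \left(4 + \frac{\sqrt{10}}{2}\right)^{2}$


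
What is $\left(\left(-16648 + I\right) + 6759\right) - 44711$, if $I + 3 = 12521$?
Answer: $-42082$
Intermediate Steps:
$I = 12518$ ($I = -3 + 12521 = 12518$)
$\left(\left(-16648 + I\right) + 6759\right) - 44711 = \left(\left(-16648 + 12518\right) + 6759\right) - 44711 = \left(-4130 + 6759\right) - 44711 = 2629 - 44711 = -42082$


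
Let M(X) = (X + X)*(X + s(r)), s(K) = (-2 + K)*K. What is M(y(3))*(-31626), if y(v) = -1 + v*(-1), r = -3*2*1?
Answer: 11132352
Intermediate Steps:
r = -6 (r = -6*1 = -6)
y(v) = -1 - v
s(K) = K*(-2 + K)
M(X) = 2*X*(48 + X) (M(X) = (X + X)*(X - 6*(-2 - 6)) = (2*X)*(X - 6*(-8)) = (2*X)*(X + 48) = (2*X)*(48 + X) = 2*X*(48 + X))
M(y(3))*(-31626) = (2*(-1 - 1*3)*(48 + (-1 - 1*3)))*(-31626) = (2*(-1 - 3)*(48 + (-1 - 3)))*(-31626) = (2*(-4)*(48 - 4))*(-31626) = (2*(-4)*44)*(-31626) = -352*(-31626) = 11132352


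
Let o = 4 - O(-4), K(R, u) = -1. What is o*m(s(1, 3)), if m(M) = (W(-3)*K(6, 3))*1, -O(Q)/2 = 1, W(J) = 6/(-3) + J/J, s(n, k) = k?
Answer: 6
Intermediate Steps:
W(J) = -1 (W(J) = 6*(-⅓) + 1 = -2 + 1 = -1)
O(Q) = -2 (O(Q) = -2*1 = -2)
m(M) = 1 (m(M) = -1*(-1)*1 = 1*1 = 1)
o = 6 (o = 4 - 1*(-2) = 4 + 2 = 6)
o*m(s(1, 3)) = 6*1 = 6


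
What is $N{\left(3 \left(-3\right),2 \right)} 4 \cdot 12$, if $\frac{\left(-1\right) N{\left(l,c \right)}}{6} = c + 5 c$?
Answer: $-3456$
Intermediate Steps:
$N{\left(l,c \right)} = - 36 c$ ($N{\left(l,c \right)} = - 6 \left(c + 5 c\right) = - 6 \cdot 6 c = - 36 c$)
$N{\left(3 \left(-3\right),2 \right)} 4 \cdot 12 = \left(-36\right) 2 \cdot 4 \cdot 12 = \left(-72\right) 4 \cdot 12 = \left(-288\right) 12 = -3456$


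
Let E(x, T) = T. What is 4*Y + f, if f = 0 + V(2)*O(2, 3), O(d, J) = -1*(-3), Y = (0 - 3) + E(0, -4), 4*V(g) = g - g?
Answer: -28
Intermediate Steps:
V(g) = 0 (V(g) = (g - g)/4 = (¼)*0 = 0)
Y = -7 (Y = (0 - 3) - 4 = -3 - 4 = -7)
O(d, J) = 3
f = 0 (f = 0 + 0*3 = 0 + 0 = 0)
4*Y + f = 4*(-7) + 0 = -28 + 0 = -28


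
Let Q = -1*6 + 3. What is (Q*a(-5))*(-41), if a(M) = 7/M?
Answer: -861/5 ≈ -172.20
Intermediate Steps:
Q = -3 (Q = -6 + 3 = -3)
(Q*a(-5))*(-41) = -21/(-5)*(-41) = -21*(-1)/5*(-41) = -3*(-7/5)*(-41) = (21/5)*(-41) = -861/5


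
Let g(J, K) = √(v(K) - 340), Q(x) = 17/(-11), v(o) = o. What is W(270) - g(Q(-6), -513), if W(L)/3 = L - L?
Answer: -I*√853 ≈ -29.206*I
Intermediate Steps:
W(L) = 0 (W(L) = 3*(L - L) = 3*0 = 0)
Q(x) = -17/11 (Q(x) = 17*(-1/11) = -17/11)
g(J, K) = √(-340 + K) (g(J, K) = √(K - 340) = √(-340 + K))
W(270) - g(Q(-6), -513) = 0 - √(-340 - 513) = 0 - √(-853) = 0 - I*√853 = -I*√853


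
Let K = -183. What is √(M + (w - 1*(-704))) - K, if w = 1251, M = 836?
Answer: 183 + √2791 ≈ 235.83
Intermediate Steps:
√(M + (w - 1*(-704))) - K = √(836 + (1251 - 1*(-704))) - 1*(-183) = √(836 + (1251 + 704)) + 183 = √(836 + 1955) + 183 = √2791 + 183 = 183 + √2791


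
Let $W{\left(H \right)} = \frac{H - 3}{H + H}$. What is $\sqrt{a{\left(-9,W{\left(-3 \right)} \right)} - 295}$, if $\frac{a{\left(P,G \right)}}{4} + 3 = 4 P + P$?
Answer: $i \sqrt{487} \approx 22.068 i$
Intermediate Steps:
$W{\left(H \right)} = \frac{-3 + H}{2 H}$
$a{\left(P,G \right)} = -12 + 20 P$ ($a{\left(P,G \right)} = -12 + 4 \left(4 P + P\right) = -12 + 4 \cdot 5 P = -12 + 20 P$)
$\sqrt{a{\left(-9,W{\left(-3 \right)} \right)} - 295} = \sqrt{\left(-12 + 20 \left(-9\right)\right) - 295} = \sqrt{\left(-12 - 180\right) - 295} = \sqrt{-192 - 295} = \sqrt{-487} = i \sqrt{487}$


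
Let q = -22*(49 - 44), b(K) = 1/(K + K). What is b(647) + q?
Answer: -142339/1294 ≈ -110.00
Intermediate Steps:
b(K) = 1/(2*K)
q = -110 (q = -22*5 = -110)
b(647) + q = (½)/647 - 110 = (½)*(1/647) - 110 = 1/1294 - 110 = -142339/1294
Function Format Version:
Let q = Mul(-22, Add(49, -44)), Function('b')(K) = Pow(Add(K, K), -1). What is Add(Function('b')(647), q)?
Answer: Rational(-142339, 1294) ≈ -110.00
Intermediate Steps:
Function('b')(K) = Mul(Rational(1, 2), Pow(K, -1)) (Function('b')(K) = Pow(Mul(2, K), -1) = Mul(Rational(1, 2), Pow(K, -1)))
q = -110 (q = Mul(-22, 5) = -110)
Add(Function('b')(647), q) = Add(Mul(Rational(1, 2), Pow(647, -1)), -110) = Add(Mul(Rational(1, 2), Rational(1, 647)), -110) = Add(Rational(1, 1294), -110) = Rational(-142339, 1294)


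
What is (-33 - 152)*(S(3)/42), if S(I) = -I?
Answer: 185/14 ≈ 13.214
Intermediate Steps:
(-33 - 152)*(S(3)/42) = (-33 - 152)*(-1*3/42) = -(-555)/42 = -185*(-1/14) = 185/14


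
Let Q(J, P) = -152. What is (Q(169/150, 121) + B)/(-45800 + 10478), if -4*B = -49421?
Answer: -16271/47096 ≈ -0.34549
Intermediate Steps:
B = 49421/4 (B = -1/4*(-49421) = 49421/4 ≈ 12355.)
(Q(169/150, 121) + B)/(-45800 + 10478) = (-152 + 49421/4)/(-45800 + 10478) = (48813/4)/(-35322) = (48813/4)*(-1/35322) = -16271/47096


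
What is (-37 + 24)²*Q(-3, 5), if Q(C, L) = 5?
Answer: 845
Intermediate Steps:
(-37 + 24)²*Q(-3, 5) = (-37 + 24)²*5 = (-13)²*5 = 169*5 = 845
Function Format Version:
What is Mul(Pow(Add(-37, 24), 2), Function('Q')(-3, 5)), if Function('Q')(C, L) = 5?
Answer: 845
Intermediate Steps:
Mul(Pow(Add(-37, 24), 2), Function('Q')(-3, 5)) = Mul(Pow(Add(-37, 24), 2), 5) = Mul(Pow(-13, 2), 5) = Mul(169, 5) = 845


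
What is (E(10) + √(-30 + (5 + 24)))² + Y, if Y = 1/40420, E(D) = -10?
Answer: 4001581/40420 - 20*I ≈ 99.0 - 20.0*I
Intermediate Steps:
Y = 1/40420 ≈ 2.4740e-5
(E(10) + √(-30 + (5 + 24)))² + Y = (-10 + √(-30 + (5 + 24)))² + 1/40420 = (-10 + √(-30 + 29))² + 1/40420 = (-10 + √(-1))² + 1/40420 = (-10 + I)² + 1/40420 = 1/40420 + (-10 + I)²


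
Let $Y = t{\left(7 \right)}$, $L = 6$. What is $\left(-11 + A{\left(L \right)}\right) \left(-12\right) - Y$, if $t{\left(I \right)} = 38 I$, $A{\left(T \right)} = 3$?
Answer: $-170$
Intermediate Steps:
$Y = 266$ ($Y = 38 \cdot 7 = 266$)
$\left(-11 + A{\left(L \right)}\right) \left(-12\right) - Y = \left(-11 + 3\right) \left(-12\right) - 266 = \left(-8\right) \left(-12\right) - 266 = 96 - 266 = -170$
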